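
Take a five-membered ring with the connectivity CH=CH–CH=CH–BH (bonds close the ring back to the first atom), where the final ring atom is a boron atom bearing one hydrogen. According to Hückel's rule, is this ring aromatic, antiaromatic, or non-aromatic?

The p orbitals form a continuous loop: the double-bond atoms are sp², each contributing one p electron; the boron has an empty p orbital. The ring is fully conjugated.
Counting π electrons: 2 × 2 = 4 from the double-bond units + 0 from the BH atom = 4.
A 4n π count (4, n = 1) in a planar conjugated ring means antiaromatic.
(The species described is borole.)

Antiaromatic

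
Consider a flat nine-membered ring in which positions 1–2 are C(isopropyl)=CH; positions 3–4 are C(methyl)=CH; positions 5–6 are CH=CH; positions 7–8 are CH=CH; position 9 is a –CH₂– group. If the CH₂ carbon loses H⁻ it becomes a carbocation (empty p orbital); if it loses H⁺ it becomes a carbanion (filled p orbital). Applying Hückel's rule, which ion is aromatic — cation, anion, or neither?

In either ion the ring is fully conjugated: every atom, including the new sp² carbon, supplies a p orbital.
Cation: 4 × 2 + 0 = 8 π electrons → 4(2), antiaromatic.
Anion: 4 × 2 + 2 = 10 π electrons → 4(2)+2, aromatic.

The anion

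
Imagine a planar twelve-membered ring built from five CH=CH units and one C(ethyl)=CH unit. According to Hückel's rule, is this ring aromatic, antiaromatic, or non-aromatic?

Check conjugation: the double-bond atoms are sp², each contributing one p electron — every position has a p orbital, so the cyclic π system is continuous.
Counting π electrons: 6 × 2 = 12 from the 6 double-bond units.
With 12 = 4·3 π electrons, Hückel's rule classifies the planar ring as antiaromatic.

Antiaromatic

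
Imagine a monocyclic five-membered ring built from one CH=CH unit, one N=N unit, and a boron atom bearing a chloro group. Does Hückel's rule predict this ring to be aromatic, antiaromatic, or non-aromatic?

All ring atoms are sp² and supply a p orbital to the ring (the double-bond atoms are sp², each contributing one p electron; the doubly-bonded nitrogens are pyridine-type — their lone pairs lie in the ring plane, leaving one electron in the p orbital; the boron has an empty p orbital); the conjugation is uninterrupted.
Counting π electrons: 2 × 2 = 4 from the double-bond units + 0 from the B(chloro) atom = 4.
4 = 4(1); a planar, fully conjugated 4n system is antiaromatic.

Antiaromatic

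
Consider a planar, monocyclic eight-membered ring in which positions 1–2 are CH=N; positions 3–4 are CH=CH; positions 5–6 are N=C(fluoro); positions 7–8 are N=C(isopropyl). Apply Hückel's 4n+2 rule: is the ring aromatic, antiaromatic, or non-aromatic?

The p orbitals form a continuous loop: each doubly-bonded ring atom is sp² with one p-orbital electron; each =N– nitrogen is pyridine-type (lone pair in the sp² plane, one electron in the p orbital). The ring is fully conjugated.
Counting π electrons: 4 × 2 = 8 from the 4 double-bond units.
8 = 4(2); a planar, fully conjugated 4n system is antiaromatic.

Antiaromatic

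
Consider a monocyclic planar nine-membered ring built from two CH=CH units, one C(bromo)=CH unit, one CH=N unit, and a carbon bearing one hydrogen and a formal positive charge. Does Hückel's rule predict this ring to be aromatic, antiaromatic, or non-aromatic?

Antiaromatic

Check conjugation: each doubly-bonded ring atom is sp² with one p-orbital electron; each sp² =N– keeps its lone pair in-plane and puts one electron into the π system; the carbocation has an empty p orbital — every position has a p orbital, so the cyclic π system is continuous.
Adding the contributions, 4 × 2 = 8 from the double-bond units + 0 from the CH(+) atom = 8.
8 = 4(2); a planar, fully conjugated 4n system is antiaromatic.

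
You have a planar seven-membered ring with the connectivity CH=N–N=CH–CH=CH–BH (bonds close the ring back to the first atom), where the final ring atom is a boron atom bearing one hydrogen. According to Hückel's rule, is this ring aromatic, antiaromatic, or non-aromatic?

Aromatic

Every ring atom contributes a p orbital perpendicular to the ring (each doubly-bonded ring atom is sp² with one p-orbital electron; each sp² =N– keeps its lone pair in-plane and puts one electron into the π system; the boron has an empty p orbital), so the π system is cyclic and fully conjugated.
Adding the contributions, 3 × 2 = 6 from the double-bond units + 0 from the BH atom = 6.
6 = 4(1) + 2, which satisfies Hückel's 4n+2 rule.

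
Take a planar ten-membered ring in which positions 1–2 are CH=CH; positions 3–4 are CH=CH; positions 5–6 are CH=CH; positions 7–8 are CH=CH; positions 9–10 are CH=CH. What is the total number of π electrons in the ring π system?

10

All ring atoms are sp² and supply a p orbital to the ring (every atom in a ring double bond is sp² and brings one electron to the p orbital); the conjugation is uninterrupted.
Counting π electrons: 5 × 2 = 10 from the 5 double-bond units.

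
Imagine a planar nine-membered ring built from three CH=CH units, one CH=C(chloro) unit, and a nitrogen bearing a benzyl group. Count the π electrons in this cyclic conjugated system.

All ring atoms are sp² and supply a p orbital to the ring (every atom in a ring double bond is sp² and brings one electron to the p orbital; the pyrrole-type nitrogen donates its lone pair from the p orbital); the conjugation is uninterrupted.
Tallying contributions gives 4 × 2 = 8 from the double-bond units + 2 from the N(benzyl) atom = 10.

10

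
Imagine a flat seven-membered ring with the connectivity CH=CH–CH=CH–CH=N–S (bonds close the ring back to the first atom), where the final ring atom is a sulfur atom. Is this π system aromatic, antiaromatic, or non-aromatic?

Check conjugation: every atom in a ring double bond is sp² and brings one electron to the p orbital; each sp² =N– keeps its lone pair in-plane and puts one electron into the π system; the sulfur donates one lone pair from its p orbital — every position has a p orbital, so the cyclic π system is continuous.
Counting π electrons: 3 × 2 = 6 from the double-bond units + 2 from the S atom = 8.
8 is a 4n count (n = 2), so the planar conjugated ring is antiaromatic.

Antiaromatic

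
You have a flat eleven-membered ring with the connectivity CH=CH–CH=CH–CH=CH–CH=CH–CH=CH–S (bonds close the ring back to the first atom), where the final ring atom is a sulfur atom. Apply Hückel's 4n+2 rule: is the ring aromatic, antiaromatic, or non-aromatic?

Antiaromatic

All ring atoms are sp² and supply a p orbital to the ring (every atom in a ring double bond is sp² and brings one electron to the p orbital; the sulfur donates one lone pair from its p orbital); the conjugation is uninterrupted.
Adding the contributions, 5 × 2 = 10 from the double-bond units + 2 from the S atom = 12.
12 is a 4n count (n = 3), so the planar conjugated ring is antiaromatic.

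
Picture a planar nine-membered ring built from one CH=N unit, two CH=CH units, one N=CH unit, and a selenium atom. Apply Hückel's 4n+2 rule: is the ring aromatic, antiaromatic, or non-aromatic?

Aromatic

All ring atoms are sp² and supply a p orbital to the ring (the double-bond atoms are sp², each contributing one p electron; the doubly-bonded nitrogens are pyridine-type — their lone pairs lie in the ring plane, leaving one electron in the p orbital; the selenium donates one lone pair from its p orbital); the conjugation is uninterrupted.
Counting π electrons: 4 × 2 = 8 from the double-bond units + 2 from the Se atom = 10.
Since 10 = 4·2 + 2, the ring meets the 4n+2 criterion.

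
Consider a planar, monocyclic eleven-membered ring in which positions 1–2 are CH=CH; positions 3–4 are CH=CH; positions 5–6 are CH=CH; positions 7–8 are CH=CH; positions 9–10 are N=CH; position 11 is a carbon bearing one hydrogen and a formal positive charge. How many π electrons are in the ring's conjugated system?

10

Check conjugation: each doubly-bonded ring atom is sp² with one p-orbital electron; each =N– nitrogen is pyridine-type (lone pair in the sp² plane, one electron in the p orbital); the carbocation has an empty p orbital — every position has a p orbital, so the cyclic π system is continuous.
Counting π electrons: 5 × 2 = 10 from the double-bond units + 0 from the CH(+) atom = 10.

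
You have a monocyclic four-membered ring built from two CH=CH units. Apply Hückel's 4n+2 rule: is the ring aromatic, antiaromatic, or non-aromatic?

Check conjugation: each doubly-bonded ring atom is sp² with one p-orbital electron — every position has a p orbital, so the cyclic π system is continuous.
Adding the contributions, 2 × 2 = 4 from the 2 double-bond units.
With 4 = 4·1 π electrons, Hückel's rule classifies the planar ring as antiaromatic.
This is cyclobutadiene.

Antiaromatic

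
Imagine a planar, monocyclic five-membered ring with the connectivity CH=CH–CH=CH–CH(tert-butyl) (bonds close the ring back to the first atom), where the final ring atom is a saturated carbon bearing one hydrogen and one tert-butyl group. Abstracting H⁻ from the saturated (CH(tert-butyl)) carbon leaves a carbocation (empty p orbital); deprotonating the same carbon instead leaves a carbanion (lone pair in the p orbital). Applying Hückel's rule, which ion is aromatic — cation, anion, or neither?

The anion

Once that carbon is sp², every ring atom has a p orbital and both ions are fully conjugated.
Cation: 2 × 2 + 0 = 4 π electrons → 4(1), antiaromatic.
Anion: 2 × 2 + 2 = 6 π electrons → 4(1)+2, aromatic.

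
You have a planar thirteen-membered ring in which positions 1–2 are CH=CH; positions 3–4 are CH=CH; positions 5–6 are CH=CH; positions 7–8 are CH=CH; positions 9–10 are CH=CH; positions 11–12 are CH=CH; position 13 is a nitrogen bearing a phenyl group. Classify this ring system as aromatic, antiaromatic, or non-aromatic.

The p orbitals form a continuous loop: every atom in a ring double bond is sp² and brings one electron to the p orbital; the pyrrole-type nitrogen donates its lone pair from the p orbital. The ring is fully conjugated.
Tallying contributions gives 6 × 2 = 12 from the double-bond units + 2 from the N(phenyl) atom = 14.
With 14 π electrons (n = 3), the Hückel 4n+2 condition holds.

Aromatic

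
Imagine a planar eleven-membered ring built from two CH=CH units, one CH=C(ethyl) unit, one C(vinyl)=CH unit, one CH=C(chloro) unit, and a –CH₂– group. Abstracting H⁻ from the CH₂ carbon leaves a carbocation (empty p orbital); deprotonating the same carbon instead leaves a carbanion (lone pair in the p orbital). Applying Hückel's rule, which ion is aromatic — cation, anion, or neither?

The cation

In either ion the ring is fully conjugated: every atom, including the new sp² carbon, supplies a p orbital.
Cation: 5 × 2 + 0 = 10 π electrons → 4(2)+2, aromatic.
Anion: 5 × 2 + 2 = 12 π electrons → 4(3), antiaromatic.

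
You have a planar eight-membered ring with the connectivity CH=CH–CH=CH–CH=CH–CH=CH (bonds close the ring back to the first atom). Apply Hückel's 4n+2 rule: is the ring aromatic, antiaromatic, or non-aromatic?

All ring atoms are sp² and supply a p orbital to the ring (each doubly-bonded ring atom is sp² with one p-orbital electron); the conjugation is uninterrupted.
Counting π electrons: 4 × 2 = 8 from the 4 double-bond units.
A 4n π count (8, n = 2) in a planar conjugated ring means antiaromatic.

Antiaromatic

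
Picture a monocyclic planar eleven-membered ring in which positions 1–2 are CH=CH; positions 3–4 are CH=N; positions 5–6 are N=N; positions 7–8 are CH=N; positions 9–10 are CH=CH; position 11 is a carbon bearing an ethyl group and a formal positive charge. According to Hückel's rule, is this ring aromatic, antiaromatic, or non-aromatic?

Aromatic

Check conjugation: the double-bond atoms are sp², each contributing one p electron; the doubly-bonded nitrogens are pyridine-type — their lone pairs lie in the ring plane, leaving one electron in the p orbital; the carbocation has an empty p orbital — every position has a p orbital, so the cyclic π system is continuous.
Tallying contributions gives 5 × 2 = 10 from the double-bond units + 0 from the C(ethyl)(+) atom = 10.
Since 10 = 4·2 + 2, the ring meets the 4n+2 criterion.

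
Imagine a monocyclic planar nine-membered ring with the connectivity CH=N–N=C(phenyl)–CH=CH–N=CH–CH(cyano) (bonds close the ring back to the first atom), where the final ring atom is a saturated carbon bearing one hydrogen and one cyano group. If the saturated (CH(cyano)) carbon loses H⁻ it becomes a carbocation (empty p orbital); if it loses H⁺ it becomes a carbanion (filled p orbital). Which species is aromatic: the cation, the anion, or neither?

The anion

Both ions have a continuous loop of p orbitals — each ring atom is sp².
Cation: 4 × 2 + 0 = 8 π electrons → 4(2), antiaromatic.
Anion: 4 × 2 + 2 = 10 π electrons → 4(2)+2, aromatic.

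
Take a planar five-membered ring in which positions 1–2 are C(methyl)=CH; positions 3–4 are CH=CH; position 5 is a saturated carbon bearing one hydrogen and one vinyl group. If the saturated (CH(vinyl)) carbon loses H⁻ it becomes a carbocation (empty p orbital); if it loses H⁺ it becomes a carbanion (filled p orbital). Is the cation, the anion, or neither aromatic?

Once that carbon is sp², every ring atom has a p orbital and both ions are fully conjugated.
Cation: 2 × 2 + 0 = 4 π electrons → 4(1), antiaromatic.
Anion: 2 × 2 + 2 = 6 π electrons → 4(1)+2, aromatic.

The anion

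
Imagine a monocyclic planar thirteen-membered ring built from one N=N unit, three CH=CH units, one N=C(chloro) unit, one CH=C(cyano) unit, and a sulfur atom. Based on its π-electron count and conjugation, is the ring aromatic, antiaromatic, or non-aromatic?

Every ring atom contributes a p orbital perpendicular to the ring (each doubly-bonded ring atom is sp² with one p-orbital electron; each =N– nitrogen is pyridine-type (lone pair in the sp² plane, one electron in the p orbital); the sulfur donates one lone pair from its p orbital), so the π system is cyclic and fully conjugated.
Adding the contributions, 6 × 2 = 12 from the double-bond units + 2 from the S atom = 14.
That gives a 4n+2 count (14, n = 3).

Aromatic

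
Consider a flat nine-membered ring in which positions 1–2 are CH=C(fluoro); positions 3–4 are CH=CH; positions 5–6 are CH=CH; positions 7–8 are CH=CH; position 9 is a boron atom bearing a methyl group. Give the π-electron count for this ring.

Every ring atom contributes a p orbital perpendicular to the ring (the double-bond atoms are sp², each contributing one p electron; the boron has an empty p orbital), so the π system is cyclic and fully conjugated.
Adding the contributions, 4 × 2 = 8 from the double-bond units + 0 from the B(methyl) atom = 8.

8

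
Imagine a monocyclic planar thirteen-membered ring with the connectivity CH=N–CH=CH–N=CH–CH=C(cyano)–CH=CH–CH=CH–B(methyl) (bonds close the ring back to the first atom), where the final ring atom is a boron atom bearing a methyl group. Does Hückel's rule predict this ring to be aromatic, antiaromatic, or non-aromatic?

Antiaromatic

Check conjugation: each doubly-bonded ring atom is sp² with one p-orbital electron; each =N– nitrogen is pyridine-type (lone pair in the sp² plane, one electron in the p orbital); the boron has an empty p orbital — every position has a p orbital, so the cyclic π system is continuous.
Tallying contributions gives 6 × 2 = 12 from the double-bond units + 0 from the B(methyl) atom = 12.
12 = 4(3); a planar, fully conjugated 4n system is antiaromatic.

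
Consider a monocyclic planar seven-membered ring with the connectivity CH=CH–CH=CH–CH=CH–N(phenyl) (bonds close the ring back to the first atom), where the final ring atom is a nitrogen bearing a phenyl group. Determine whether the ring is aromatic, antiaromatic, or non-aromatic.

Antiaromatic

Check conjugation: the double-bond atoms are sp², each contributing one p electron; the pyrrole-type nitrogen donates its lone pair from the p orbital — every position has a p orbital, so the cyclic π system is continuous.
Counting π electrons: 3 × 2 = 6 from the double-bond units + 2 from the N(phenyl) atom = 8.
8 is a 4n count (n = 2), so the planar conjugated ring is antiaromatic.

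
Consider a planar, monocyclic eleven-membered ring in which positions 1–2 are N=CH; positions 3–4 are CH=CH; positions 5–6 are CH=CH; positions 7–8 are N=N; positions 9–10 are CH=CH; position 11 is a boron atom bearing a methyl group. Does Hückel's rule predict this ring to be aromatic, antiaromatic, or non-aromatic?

Aromatic

Check conjugation: every atom in a ring double bond is sp² and brings one electron to the p orbital; each =N– nitrogen is pyridine-type (lone pair in the sp² plane, one electron in the p orbital); the boron has an empty p orbital — every position has a p orbital, so the cyclic π system is continuous.
Counting π electrons: 5 × 2 = 10 from the double-bond units + 0 from the B(methyl) atom = 10.
10 = 4(2) + 2, which satisfies Hückel's 4n+2 rule.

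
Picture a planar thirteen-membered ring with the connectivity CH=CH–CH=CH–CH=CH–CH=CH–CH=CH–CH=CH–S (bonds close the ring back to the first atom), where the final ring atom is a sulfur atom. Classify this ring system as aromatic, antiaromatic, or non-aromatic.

Aromatic

All ring atoms are sp² and supply a p orbital to the ring (each doubly-bonded ring atom is sp² with one p-orbital electron; the sulfur donates one lone pair from its p orbital); the conjugation is uninterrupted.
Counting π electrons: 6 × 2 = 12 from the double-bond units + 2 from the S atom = 14.
Since 14 = 4·3 + 2, the ring meets the 4n+2 criterion.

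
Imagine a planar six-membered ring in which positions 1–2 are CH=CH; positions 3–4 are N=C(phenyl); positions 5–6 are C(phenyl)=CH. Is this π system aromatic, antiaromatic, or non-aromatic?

Aromatic

Check conjugation: each doubly-bonded ring atom is sp² with one p-orbital electron; each sp² =N– keeps its lone pair in-plane and puts one electron into the π system — every position has a p orbital, so the cyclic π system is continuous.
π-electron count: 3 × 2 = 6 from the 3 double-bond units.
6 = 4(1) + 2, which satisfies Hückel's 4n+2 rule.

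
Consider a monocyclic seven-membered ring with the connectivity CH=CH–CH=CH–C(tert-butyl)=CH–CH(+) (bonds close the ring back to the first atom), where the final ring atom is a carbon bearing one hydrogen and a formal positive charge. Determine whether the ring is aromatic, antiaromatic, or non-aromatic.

Aromatic

Check conjugation: every atom in a ring double bond is sp² and brings one electron to the p orbital; the carbocation has an empty p orbital — every position has a p orbital, so the cyclic π system is continuous.
Tallying contributions gives 3 × 2 = 6 from the double-bond units + 0 from the CH(+) atom = 6.
That gives a 4n+2 count (6, n = 1).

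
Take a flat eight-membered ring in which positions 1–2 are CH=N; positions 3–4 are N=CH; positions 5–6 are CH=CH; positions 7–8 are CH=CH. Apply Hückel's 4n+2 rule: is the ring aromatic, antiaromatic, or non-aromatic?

Antiaromatic

Check conjugation: each doubly-bonded ring atom is sp² with one p-orbital electron; each sp² =N– keeps its lone pair in-plane and puts one electron into the π system — every position has a p orbital, so the cyclic π system is continuous.
Tallying contributions gives 4 × 2 = 8 from the 4 double-bond units.
With 8 = 4·2 π electrons, Hückel's rule classifies the planar ring as antiaromatic.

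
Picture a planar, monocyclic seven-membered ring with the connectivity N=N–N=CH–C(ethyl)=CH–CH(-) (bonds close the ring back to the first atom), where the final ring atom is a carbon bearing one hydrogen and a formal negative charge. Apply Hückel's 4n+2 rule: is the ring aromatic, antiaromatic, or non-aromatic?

Antiaromatic

All ring atoms are sp² and supply a p orbital to the ring (each doubly-bonded ring atom is sp² with one p-orbital electron; each sp² =N– keeps its lone pair in-plane and puts one electron into the π system; the carbanion's lone pair occupies the p orbital); the conjugation is uninterrupted.
Tallying contributions gives 3 × 2 = 6 from the double-bond units + 2 from the CH(-) atom = 8.
8 is a 4n count (n = 2), so the planar conjugated ring is antiaromatic.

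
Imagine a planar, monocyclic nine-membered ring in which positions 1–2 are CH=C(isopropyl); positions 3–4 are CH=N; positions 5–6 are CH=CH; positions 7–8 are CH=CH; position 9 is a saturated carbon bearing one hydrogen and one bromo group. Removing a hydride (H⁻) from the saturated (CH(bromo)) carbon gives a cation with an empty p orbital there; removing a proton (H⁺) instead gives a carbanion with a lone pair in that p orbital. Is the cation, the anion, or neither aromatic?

The anion

Both ions have a continuous loop of p orbitals — each ring atom is sp².
Cation: 4 × 2 + 0 = 8 π electrons → 4(2), antiaromatic.
Anion: 4 × 2 + 2 = 10 π electrons → 4(2)+2, aromatic.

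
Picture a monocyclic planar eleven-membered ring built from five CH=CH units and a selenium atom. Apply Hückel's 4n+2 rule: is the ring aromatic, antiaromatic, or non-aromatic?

Every ring atom contributes a p orbital perpendicular to the ring (every atom in a ring double bond is sp² and brings one electron to the p orbital; the selenium donates one lone pair from its p orbital), so the π system is cyclic and fully conjugated.
Adding the contributions, 5 × 2 = 10 from the double-bond units + 2 from the Se atom = 12.
12 = 4(3); a planar, fully conjugated 4n system is antiaromatic.

Antiaromatic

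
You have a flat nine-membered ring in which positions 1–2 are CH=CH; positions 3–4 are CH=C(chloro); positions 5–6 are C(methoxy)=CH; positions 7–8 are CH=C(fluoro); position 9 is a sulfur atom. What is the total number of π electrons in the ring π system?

Check conjugation: the double-bond atoms are sp², each contributing one p electron; the sulfur donates one lone pair from its p orbital — every position has a p orbital, so the cyclic π system is continuous.
Adding the contributions, 4 × 2 = 8 from the double-bond units + 2 from the S atom = 10.

10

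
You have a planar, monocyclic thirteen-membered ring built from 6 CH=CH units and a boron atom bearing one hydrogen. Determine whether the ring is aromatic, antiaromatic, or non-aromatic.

Every ring atom contributes a p orbital perpendicular to the ring (each doubly-bonded ring atom is sp² with one p-orbital electron; the boron has an empty p orbital), so the π system is cyclic and fully conjugated.
Tallying contributions gives 6 × 2 = 12 from the double-bond units + 0 from the BH atom = 12.
With 12 = 4·3 π electrons, Hückel's rule classifies the planar ring as antiaromatic.

Antiaromatic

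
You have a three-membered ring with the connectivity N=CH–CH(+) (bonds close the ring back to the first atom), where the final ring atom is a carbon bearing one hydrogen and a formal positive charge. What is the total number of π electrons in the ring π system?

2

All ring atoms are sp² and supply a p orbital to the ring (each doubly-bonded ring atom is sp² with one p-orbital electron; each sp² =N– keeps its lone pair in-plane and puts one electron into the π system; the carbocation has an empty p orbital); the conjugation is uninterrupted.
Tallying contributions gives 1 × 2 = 2 from the double-bond unit + 0 from the CH(+) atom = 2.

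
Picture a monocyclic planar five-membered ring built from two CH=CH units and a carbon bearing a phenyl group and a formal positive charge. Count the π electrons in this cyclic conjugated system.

Every ring atom contributes a p orbital perpendicular to the ring (every atom in a ring double bond is sp² and brings one electron to the p orbital; the carbocation has an empty p orbital), so the π system is cyclic and fully conjugated.
Counting π electrons: 2 × 2 = 4 from the double-bond units + 0 from the C(phenyl)(+) atom = 4.

4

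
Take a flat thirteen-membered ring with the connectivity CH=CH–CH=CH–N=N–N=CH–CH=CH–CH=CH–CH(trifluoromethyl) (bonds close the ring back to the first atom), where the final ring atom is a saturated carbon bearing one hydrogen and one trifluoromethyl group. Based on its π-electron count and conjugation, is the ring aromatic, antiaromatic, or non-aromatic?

At the CH(trifluoromethyl) position, that saturated carbon is sp³ and has no p orbital in the ring π system; the ring's p-orbital overlap is broken there.
Hückel's rule only applies to fully conjugated rings, so this one is simply non-aromatic.

Non-aromatic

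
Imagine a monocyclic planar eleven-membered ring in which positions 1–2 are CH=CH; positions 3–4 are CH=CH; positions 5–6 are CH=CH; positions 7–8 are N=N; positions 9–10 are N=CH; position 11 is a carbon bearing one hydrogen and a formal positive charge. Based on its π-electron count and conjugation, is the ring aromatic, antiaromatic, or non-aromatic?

Aromatic

Check conjugation: the double-bond atoms are sp², each contributing one p electron; each sp² =N– keeps its lone pair in-plane and puts one electron into the π system; the carbocation has an empty p orbital — every position has a p orbital, so the cyclic π system is continuous.
Counting π electrons: 5 × 2 = 10 from the double-bond units + 0 from the CH(+) atom = 10.
10 = 4(2) + 2, which satisfies Hückel's 4n+2 rule.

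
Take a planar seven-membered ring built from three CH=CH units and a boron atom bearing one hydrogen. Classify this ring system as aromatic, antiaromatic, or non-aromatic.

All ring atoms are sp² and supply a p orbital to the ring (each doubly-bonded ring atom is sp² with one p-orbital electron; the boron has an empty p orbital); the conjugation is uninterrupted.
Counting π electrons: 3 × 2 = 6 from the double-bond units + 0 from the BH atom = 6.
6 = 4(1) + 2, which satisfies Hückel's 4n+2 rule.

Aromatic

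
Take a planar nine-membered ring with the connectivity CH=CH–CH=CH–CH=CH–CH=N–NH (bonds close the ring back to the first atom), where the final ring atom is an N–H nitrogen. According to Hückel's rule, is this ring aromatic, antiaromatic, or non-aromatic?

The p orbitals form a continuous loop: every atom in a ring double bond is sp² and brings one electron to the p orbital; each =N– nitrogen is pyridine-type (lone pair in the sp² plane, one electron in the p orbital); the pyrrole-type nitrogen donates its lone pair from the p orbital. The ring is fully conjugated.
Counting π electrons: 4 × 2 = 8 from the double-bond units + 2 from the NH atom = 10.
Since 10 = 4·2 + 2, the ring meets the 4n+2 criterion.

Aromatic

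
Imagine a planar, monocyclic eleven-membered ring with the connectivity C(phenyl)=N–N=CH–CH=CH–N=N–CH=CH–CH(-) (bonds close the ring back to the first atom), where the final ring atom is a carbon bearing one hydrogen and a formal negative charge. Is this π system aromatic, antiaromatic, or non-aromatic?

The p orbitals form a continuous loop: each doubly-bonded ring atom is sp² with one p-orbital electron; each sp² =N– keeps its lone pair in-plane and puts one electron into the π system; the carbanion's lone pair occupies the p orbital. The ring is fully conjugated.
Counting π electrons: 5 × 2 = 10 from the double-bond units + 2 from the CH(-) atom = 12.
12 is a 4n count (n = 3), so the planar conjugated ring is antiaromatic.

Antiaromatic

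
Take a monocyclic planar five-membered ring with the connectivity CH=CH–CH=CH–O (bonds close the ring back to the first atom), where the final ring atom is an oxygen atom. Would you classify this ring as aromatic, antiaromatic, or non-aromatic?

The p orbitals form a continuous loop: the double-bond atoms are sp², each contributing one p electron; the oxygen donates one lone pair from its p orbital. The ring is fully conjugated.
Tallying contributions gives 2 × 2 = 4 from the double-bond units + 2 from the O atom = 6.
That gives a 4n+2 count (6, n = 1).
(The species described is furan.)

Aromatic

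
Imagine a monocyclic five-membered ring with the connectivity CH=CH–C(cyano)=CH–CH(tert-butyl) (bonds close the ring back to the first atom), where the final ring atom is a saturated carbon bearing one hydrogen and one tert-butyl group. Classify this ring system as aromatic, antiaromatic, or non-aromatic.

The CH(tert-butyl) carbon is saturated: that saturated carbon is sp³ and has no p orbital in the ring π system. Conjugation is not continuous around the ring.
Without a continuous loop of overlapping p orbitals the Hückel electron count never comes into play.

Non-aromatic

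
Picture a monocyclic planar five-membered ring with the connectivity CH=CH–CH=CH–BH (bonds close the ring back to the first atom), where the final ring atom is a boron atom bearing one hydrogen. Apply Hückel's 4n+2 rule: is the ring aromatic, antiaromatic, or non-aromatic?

Check conjugation: the double-bond atoms are sp², each contributing one p electron; the boron has an empty p orbital — every position has a p orbital, so the cyclic π system is continuous.
π-electron count: 2 × 2 = 4 from the double-bond units + 0 from the BH atom = 4.
A 4n π count (4, n = 1) in a planar conjugated ring means antiaromatic.
This is borole.

Antiaromatic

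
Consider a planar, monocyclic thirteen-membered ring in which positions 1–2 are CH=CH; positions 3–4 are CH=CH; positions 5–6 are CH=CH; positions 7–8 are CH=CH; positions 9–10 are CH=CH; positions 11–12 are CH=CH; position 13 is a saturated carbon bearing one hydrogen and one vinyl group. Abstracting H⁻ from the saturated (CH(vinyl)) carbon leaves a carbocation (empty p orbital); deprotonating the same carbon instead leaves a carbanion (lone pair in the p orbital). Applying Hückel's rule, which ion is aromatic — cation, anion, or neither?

The anion

Both ions have a continuous loop of p orbitals — each ring atom is sp².
Cation: 6 × 2 + 0 = 12 π electrons → 4(3), antiaromatic.
Anion: 6 × 2 + 2 = 14 π electrons → 4(3)+2, aromatic.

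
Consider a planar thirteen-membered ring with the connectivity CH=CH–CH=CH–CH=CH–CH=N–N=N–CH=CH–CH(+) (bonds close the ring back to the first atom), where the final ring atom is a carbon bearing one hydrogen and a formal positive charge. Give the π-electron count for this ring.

Check conjugation: every atom in a ring double bond is sp² and brings one electron to the p orbital; each sp² =N– keeps its lone pair in-plane and puts one electron into the π system; the carbocation has an empty p orbital — every position has a p orbital, so the cyclic π system is continuous.
π-electron count: 6 × 2 = 12 from the double-bond units + 0 from the CH(+) atom = 12.

12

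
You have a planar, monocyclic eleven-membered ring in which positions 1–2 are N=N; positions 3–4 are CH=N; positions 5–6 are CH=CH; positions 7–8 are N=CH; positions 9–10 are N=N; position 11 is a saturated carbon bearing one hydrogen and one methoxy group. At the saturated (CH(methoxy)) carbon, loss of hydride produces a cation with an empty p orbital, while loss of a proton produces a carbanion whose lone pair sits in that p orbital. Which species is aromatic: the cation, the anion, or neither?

Once that carbon is sp², every ring atom has a p orbital and both ions are fully conjugated.
Cation: 5 × 2 + 0 = 10 π electrons → 4(2)+2, aromatic.
Anion: 5 × 2 + 2 = 12 π electrons → 4(3), antiaromatic.

The cation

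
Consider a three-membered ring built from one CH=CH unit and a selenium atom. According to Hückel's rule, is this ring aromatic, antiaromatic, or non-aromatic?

Antiaromatic

The p orbitals form a continuous loop: the double-bond atoms are sp², each contributing one p electron; the selenium donates one lone pair from its p orbital. The ring is fully conjugated.
Counting π electrons: 1 × 2 = 2 from the double-bond unit + 2 from the Se atom = 4.
A 4n π count (4, n = 1) in a planar conjugated ring means antiaromatic.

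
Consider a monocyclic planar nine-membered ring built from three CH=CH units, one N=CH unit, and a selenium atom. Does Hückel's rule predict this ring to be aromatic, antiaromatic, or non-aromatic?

Check conjugation: the double-bond atoms are sp², each contributing one p electron; the doubly-bonded nitrogens are pyridine-type — their lone pairs lie in the ring plane, leaving one electron in the p orbital; the selenium donates one lone pair from its p orbital — every position has a p orbital, so the cyclic π system is continuous.
π-electron count: 4 × 2 = 8 from the double-bond units + 2 from the Se atom = 10.
That gives a 4n+2 count (10, n = 2).

Aromatic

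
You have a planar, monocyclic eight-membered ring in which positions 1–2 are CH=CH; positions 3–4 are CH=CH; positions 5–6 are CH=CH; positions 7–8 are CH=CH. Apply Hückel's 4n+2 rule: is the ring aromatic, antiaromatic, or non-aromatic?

All ring atoms are sp² and supply a p orbital to the ring (the double-bond atoms are sp², each contributing one p electron); the conjugation is uninterrupted.
Adding the contributions, 4 × 2 = 8 from the 4 double-bond units.
With 8 = 4·2 π electrons, Hückel's rule classifies the planar ring as antiaromatic.
(This ring is cyclooctatetraene.)

Antiaromatic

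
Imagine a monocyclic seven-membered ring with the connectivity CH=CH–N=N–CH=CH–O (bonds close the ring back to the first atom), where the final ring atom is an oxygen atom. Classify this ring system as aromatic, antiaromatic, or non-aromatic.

Antiaromatic

The p orbitals form a continuous loop: each doubly-bonded ring atom is sp² with one p-orbital electron; each =N– nitrogen is pyridine-type (lone pair in the sp² plane, one electron in the p orbital); the oxygen donates one lone pair from its p orbital. The ring is fully conjugated.
Tallying contributions gives 3 × 2 = 6 from the double-bond units + 2 from the O atom = 8.
8 is a 4n count (n = 2), so the planar conjugated ring is antiaromatic.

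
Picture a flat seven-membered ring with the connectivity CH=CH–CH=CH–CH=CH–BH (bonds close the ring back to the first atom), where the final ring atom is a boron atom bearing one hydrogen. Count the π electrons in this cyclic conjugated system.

6

All ring atoms are sp² and supply a p orbital to the ring (each doubly-bonded ring atom is sp² with one p-orbital electron; the boron has an empty p orbital); the conjugation is uninterrupted.
Tallying contributions gives 3 × 2 = 6 from the double-bond units + 0 from the BH atom = 6.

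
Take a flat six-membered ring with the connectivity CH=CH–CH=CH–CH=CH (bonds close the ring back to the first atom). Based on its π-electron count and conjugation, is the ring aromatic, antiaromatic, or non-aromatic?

Check conjugation: every atom in a ring double bond is sp² and brings one electron to the p orbital — every position has a p orbital, so the cyclic π system is continuous.
Tallying contributions gives 3 × 2 = 6 from the 3 double-bond units.
With 6 π electrons (n = 1), the Hückel 4n+2 condition holds.
(This ring is benzene.)

Aromatic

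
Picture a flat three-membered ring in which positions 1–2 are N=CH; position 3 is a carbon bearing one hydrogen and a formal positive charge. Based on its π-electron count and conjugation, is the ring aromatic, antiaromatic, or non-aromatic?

Aromatic

Every ring atom contributes a p orbital perpendicular to the ring (every atom in a ring double bond is sp² and brings one electron to the p orbital; each =N– nitrogen is pyridine-type (lone pair in the sp² plane, one electron in the p orbital); the carbocation has an empty p orbital), so the π system is cyclic and fully conjugated.
Tallying contributions gives 1 × 2 = 2 from the double-bond unit + 0 from the CH(+) atom = 2.
Since 2 = 4·0 + 2, the ring meets the 4n+2 criterion.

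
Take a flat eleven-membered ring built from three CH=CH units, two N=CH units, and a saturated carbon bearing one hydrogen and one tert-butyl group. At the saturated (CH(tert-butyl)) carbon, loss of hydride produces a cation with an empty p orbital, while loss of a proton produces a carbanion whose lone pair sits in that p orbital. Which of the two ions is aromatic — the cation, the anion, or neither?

In both ions every ring atom is sp² and contributes a p orbital, so both rings are fully conjugated.
Cation: 5 × 2 + 0 = 10 π electrons → 4(2)+2, aromatic.
Anion: 5 × 2 + 2 = 12 π electrons → 4(3), antiaromatic.

The cation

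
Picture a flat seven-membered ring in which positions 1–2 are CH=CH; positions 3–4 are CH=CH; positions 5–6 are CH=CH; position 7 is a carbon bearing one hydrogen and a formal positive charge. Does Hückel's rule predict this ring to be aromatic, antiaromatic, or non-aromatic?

Aromatic

Check conjugation: each doubly-bonded ring atom is sp² with one p-orbital electron; the carbocation has an empty p orbital — every position has a p orbital, so the cyclic π system is continuous.
Adding the contributions, 3 × 2 = 6 from the double-bond units + 0 from the CH(+) atom = 6.
6 = 4(1) + 2, which satisfies Hückel's 4n+2 rule.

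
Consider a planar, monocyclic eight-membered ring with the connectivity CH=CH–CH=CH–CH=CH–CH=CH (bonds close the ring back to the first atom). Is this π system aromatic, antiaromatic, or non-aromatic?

Antiaromatic

All ring atoms are sp² and supply a p orbital to the ring (every atom in a ring double bond is sp² and brings one electron to the p orbital); the conjugation is uninterrupted.
Tallying contributions gives 4 × 2 = 8 from the 4 double-bond units.
8 = 4(2); a planar, fully conjugated 4n system is antiaromatic.
This is cyclooctatetraene.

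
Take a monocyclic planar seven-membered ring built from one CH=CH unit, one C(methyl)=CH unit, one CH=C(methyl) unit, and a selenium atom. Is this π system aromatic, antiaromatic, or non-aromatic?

Antiaromatic

The p orbitals form a continuous loop: every atom in a ring double bond is sp² and brings one electron to the p orbital; the selenium donates one lone pair from its p orbital. The ring is fully conjugated.
Tallying contributions gives 3 × 2 = 6 from the double-bond units + 2 from the Se atom = 8.
8 is a 4n count (n = 2), so the planar conjugated ring is antiaromatic.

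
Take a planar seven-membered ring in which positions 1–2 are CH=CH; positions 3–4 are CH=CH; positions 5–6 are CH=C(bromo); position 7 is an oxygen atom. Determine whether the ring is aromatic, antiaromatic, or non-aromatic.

Antiaromatic

The p orbitals form a continuous loop: the double-bond atoms are sp², each contributing one p electron; the oxygen donates one lone pair from its p orbital. The ring is fully conjugated.
Adding the contributions, 3 × 2 = 6 from the double-bond units + 2 from the O atom = 8.
8 is a 4n count (n = 2), so the planar conjugated ring is antiaromatic.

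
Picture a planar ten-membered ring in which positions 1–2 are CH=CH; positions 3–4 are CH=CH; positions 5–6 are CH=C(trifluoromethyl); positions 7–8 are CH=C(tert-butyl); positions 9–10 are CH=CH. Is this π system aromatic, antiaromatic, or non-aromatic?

Aromatic

Every ring atom contributes a p orbital perpendicular to the ring (each doubly-bonded ring atom is sp² with one p-orbital electron), so the π system is cyclic and fully conjugated.
Tallying contributions gives 5 × 2 = 10 from the 5 double-bond units.
Since 10 = 4·2 + 2, the ring meets the 4n+2 criterion.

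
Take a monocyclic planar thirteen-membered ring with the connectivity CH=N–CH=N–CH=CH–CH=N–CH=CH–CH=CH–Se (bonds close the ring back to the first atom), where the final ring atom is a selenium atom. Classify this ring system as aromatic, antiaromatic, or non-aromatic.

The p orbitals form a continuous loop: every atom in a ring double bond is sp² and brings one electron to the p orbital; the doubly-bonded nitrogens are pyridine-type — their lone pairs lie in the ring plane, leaving one electron in the p orbital; the selenium donates one lone pair from its p orbital. The ring is fully conjugated.
Tallying contributions gives 6 × 2 = 12 from the double-bond units + 2 from the Se atom = 14.
Since 14 = 4·3 + 2, the ring meets the 4n+2 criterion.

Aromatic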